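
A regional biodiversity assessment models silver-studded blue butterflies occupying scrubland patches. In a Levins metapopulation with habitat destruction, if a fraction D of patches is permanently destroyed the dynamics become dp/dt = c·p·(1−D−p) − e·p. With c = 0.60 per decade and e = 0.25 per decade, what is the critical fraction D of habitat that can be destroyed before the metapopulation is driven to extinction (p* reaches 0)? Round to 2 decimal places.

The nontrivial equilibrium is p* = (1−D) − e/c; extinction occurs when this hits zero.
So D_crit = 1 − e/c = 1 − 0.25/0.60 = 1 − 0.4167 = 0.5833.
This equals the undisturbed p*, a classic result of Lande's extension.

0.58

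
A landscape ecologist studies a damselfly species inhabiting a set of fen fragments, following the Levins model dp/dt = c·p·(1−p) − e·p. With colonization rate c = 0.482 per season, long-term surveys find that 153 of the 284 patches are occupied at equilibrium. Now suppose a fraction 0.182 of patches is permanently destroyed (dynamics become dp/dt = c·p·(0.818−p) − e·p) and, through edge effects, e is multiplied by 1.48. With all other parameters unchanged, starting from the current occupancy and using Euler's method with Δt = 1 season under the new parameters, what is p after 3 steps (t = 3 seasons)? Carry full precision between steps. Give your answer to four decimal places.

0.3292

Observed p* = 153/284 = 0.53873.
Balance c(1−p*) = e gives e = 0.482×(1 − 0.53873) = 0.22233.
Starting from p₀ = 0.53873; update p ← p + (dp/dt)·Δt with the new parameters.
  1  |  dp/dt·Δt = -0.104753  |  p_1 = 0.433980
  2  |  dp/dt·Δt = -0.062472  |  p_2 = 0.371507
  3  |  dp/dt·Δt = -0.042293  |  p_3 = 0.329215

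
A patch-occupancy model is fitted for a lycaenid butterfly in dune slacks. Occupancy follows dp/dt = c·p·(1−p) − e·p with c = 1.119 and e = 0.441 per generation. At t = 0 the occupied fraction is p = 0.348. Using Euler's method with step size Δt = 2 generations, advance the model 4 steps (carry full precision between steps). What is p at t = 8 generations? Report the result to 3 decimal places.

Update rule: p ← p + [c·p·(1−p) − e·p]·Δt with Δt = 2.
  1  |  dp/dt·Δt = +0.200857  |  p_1 = 0.548857
  2  |  dp/dt·Δt = +0.070066  |  p_2 = 0.618923
  3  |  dp/dt·Δt = -0.018041  |  p_3 = 0.600882
  4  |  dp/dt·Δt = +0.006746  |  p_4 = 0.607628

0.608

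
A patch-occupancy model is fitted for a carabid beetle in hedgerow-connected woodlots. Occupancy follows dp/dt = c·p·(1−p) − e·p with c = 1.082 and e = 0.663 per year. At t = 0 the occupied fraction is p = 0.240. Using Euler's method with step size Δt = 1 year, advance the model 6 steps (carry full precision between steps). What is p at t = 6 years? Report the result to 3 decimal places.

0.375

Update rule: p ← p + [c·p·(1−p) − e·p]·Δt with Δt = 1.
  1  |  dp/dt·Δt = +0.038237  |  p_1 = 0.278237
  2  |  dp/dt·Δt = +0.032817  |  p_2 = 0.311054
  3  |  dp/dt·Δt = +0.025643  |  p_3 = 0.336697
  4  |  dp/dt·Δt = +0.018415  |  p_4 = 0.355112
  5  |  dp/dt·Δt = +0.012347  |  p_5 = 0.367459
  6  |  dp/dt·Δt = +0.007867  |  p_6 = 0.375326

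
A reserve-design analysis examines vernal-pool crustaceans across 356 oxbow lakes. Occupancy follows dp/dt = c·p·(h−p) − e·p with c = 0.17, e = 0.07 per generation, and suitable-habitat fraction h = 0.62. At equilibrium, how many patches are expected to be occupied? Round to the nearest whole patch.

p* = h − e/c = 0.62 − 0.4118 = 0.2082.
Expected occupied patches = N × p* = 356 × 0.2082 = 74.13 ≈ 74.

74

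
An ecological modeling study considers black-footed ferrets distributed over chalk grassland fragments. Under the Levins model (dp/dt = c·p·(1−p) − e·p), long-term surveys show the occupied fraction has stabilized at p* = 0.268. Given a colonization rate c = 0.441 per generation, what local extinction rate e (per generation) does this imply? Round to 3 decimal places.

At equilibrium c(1−p*) = e.
e = 0.441 × (1 − 0.268) = 0.441 × 0.7320 = 0.3228.

0.323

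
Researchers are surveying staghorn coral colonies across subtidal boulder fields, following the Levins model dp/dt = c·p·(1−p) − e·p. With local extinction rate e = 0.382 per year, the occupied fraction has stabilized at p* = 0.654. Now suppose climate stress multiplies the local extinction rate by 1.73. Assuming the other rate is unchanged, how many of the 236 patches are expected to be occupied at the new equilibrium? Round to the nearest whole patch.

95

Balance c(1−p*) = e gives c = e/(1 − 0.65400) = 0.382/0.34600 = 1.10405.
New p* = 1 − e/c = 1 − 0.66086/1.10405 = 0.40142.
Expected occupied = 236 × 0.40142 = 94.74 ≈ 95.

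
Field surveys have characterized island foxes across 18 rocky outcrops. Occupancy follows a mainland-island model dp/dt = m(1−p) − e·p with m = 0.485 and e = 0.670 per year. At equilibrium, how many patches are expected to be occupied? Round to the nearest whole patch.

8

p* = m/(m+e) = 0.485/1.1550 = 0.4199.
Expected occupied patches = N × p* = 18 × 0.4199 = 7.56 ≈ 8.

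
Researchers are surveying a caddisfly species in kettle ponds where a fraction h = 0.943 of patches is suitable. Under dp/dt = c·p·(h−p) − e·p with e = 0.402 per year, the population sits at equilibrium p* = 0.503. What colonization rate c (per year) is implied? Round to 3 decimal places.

0.914

At equilibrium c(h−p*) = e, so c = e/(h−p*).
c = 0.402/(0.943 − 0.503) = 0.402/0.4400 = 0.9136.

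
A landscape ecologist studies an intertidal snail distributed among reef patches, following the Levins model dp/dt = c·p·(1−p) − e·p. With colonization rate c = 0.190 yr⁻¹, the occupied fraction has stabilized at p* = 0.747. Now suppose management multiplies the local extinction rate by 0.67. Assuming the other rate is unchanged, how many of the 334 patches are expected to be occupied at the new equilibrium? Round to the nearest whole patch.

277

Balance c(1−p*) = e gives e = 0.190×(1 − 0.74700) = 0.04807.
New p* = 1 − e/c = 1 − 0.03221/0.19000 = 0.83047.
Expected occupied = 334 × 0.83047 = 277.38 ≈ 277.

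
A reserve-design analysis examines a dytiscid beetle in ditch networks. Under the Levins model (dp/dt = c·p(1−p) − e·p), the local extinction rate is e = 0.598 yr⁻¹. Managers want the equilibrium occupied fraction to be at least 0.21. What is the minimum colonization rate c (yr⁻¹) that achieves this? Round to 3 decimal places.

0.757

p* = 1 − e/c ≥ 0.21 requires e/c ≤ 0.7900, i.e. c ≥ e/0.7900.
c_min = 0.598/0.7900 = 0.7570.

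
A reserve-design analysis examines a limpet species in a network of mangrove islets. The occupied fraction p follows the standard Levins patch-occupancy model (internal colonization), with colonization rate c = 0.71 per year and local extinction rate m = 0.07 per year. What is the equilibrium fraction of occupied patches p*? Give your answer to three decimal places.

At equilibrium, colonization balances extinction: c·p*·(1−p*) = m·p*.
So p* = 1 − m/c = 1 − 0.07/0.71 = 1 − 0.0986 = 0.9014.

0.901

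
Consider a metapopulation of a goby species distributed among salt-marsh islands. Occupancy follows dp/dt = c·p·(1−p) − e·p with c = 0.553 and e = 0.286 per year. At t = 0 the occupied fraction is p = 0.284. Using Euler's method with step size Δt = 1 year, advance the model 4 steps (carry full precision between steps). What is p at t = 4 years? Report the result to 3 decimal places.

0.394

Update rule: p ← p + [c·p·(1−p) − e·p]·Δt with Δt = 1.
p: 0.28400 → 0.31523  (Δp = +0.03123)
p: 0.31523 → 0.34444  (Δp = +0.02922)
p: 0.34444 → 0.37080  (Δp = +0.02636)
p: 0.37080 → 0.39377  (Δp = +0.02297)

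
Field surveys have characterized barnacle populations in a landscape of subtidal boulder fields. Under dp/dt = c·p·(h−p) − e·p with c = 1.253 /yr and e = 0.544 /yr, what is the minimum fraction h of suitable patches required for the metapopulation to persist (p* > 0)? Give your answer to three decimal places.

p* = h − e/c is positive only when h > e/c.
h_min = e/c = 0.544/1.253 = 0.4342.

0.434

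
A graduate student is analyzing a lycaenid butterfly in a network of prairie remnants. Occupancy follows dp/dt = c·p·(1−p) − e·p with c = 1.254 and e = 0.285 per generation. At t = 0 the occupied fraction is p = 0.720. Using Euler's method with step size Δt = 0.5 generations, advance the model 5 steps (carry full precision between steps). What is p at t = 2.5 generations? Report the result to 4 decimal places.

0.7705

Update rule: p ← p + [c·p·(1−p) − e·p]·Δt with Δt = 0.5.
p: 0.72000 → 0.74380  (Δp = +0.02380)
p: 0.74380 → 0.75729  (Δp = +0.01349)
p: 0.75729 → 0.76462  (Δp = +0.00733)
p: 0.76462 → 0.76851  (Δp = +0.00389)
p: 0.76851 → 0.77054  (Δp = +0.00203)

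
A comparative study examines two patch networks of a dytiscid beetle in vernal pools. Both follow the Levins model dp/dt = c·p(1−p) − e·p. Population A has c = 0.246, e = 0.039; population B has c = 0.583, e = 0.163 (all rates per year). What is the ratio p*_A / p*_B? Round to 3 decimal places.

1.168

A: p*_A = 1 − 0.039/0.246 = 0.8415.
B: p*_B = 1 − 0.163/0.583 = 0.7204.
p*_A / p*_B = 0.8415/0.7204 = 1.1680.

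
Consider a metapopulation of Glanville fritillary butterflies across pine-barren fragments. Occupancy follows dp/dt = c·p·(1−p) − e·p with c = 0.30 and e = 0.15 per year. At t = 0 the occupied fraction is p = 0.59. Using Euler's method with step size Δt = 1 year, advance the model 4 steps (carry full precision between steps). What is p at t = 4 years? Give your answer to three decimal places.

Update rule: p ← p + [c·p·(1−p) − e·p]·Δt with Δt = 1.
step 1: Δp = -0.01593, p = 0.57407
step 2: Δp = -0.01276, p = 0.56131
step 3: Δp = -0.01032, p = 0.55099
step 4: Δp = -0.00843, p = 0.54256

0.543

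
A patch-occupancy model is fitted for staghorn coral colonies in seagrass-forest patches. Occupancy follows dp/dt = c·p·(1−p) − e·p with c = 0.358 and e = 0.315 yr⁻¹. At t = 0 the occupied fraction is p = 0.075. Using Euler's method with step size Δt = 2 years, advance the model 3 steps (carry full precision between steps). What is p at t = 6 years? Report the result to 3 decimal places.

0.082

Update rule: p ← p + [c·p·(1−p) − e·p]·Δt with Δt = 2.
t = 2: p = 0.07500 + (+0.00242) = 0.07742
t = 4: p = 0.07742 + (+0.00237) = 0.07979
t = 6: p = 0.07979 + (+0.00230) = 0.08209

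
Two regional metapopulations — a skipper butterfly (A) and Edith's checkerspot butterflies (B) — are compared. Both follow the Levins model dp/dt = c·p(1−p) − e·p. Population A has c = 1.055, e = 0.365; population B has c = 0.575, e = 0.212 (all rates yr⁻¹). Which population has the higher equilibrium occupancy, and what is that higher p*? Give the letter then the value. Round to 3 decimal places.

A: p*_A = 1 − 0.365/1.055 = 0.6540.
B: p*_B = 1 − 0.212/0.575 = 0.6313.
A is higher at 0.6540.

A, 0.654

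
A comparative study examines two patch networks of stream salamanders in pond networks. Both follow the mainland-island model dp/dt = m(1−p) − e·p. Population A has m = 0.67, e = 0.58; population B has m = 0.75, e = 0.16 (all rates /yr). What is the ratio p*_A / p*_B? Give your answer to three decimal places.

0.650

A: p*_A = m/(m+e) = 0.67/1.2500 = 0.5360.
B: p*_B = 0.75/0.9100 = 0.8242.
p*_A / p*_B = 0.5360/0.8242 = 0.6503.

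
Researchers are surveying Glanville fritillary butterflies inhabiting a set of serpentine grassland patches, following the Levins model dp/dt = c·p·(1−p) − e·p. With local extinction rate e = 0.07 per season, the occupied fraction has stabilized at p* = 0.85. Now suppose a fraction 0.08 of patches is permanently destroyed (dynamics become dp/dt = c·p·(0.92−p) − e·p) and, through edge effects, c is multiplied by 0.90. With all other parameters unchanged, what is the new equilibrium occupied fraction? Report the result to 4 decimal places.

Balance c(1−p*) = e gives c = e/(1 − 0.85000) = 0.07/0.15000 = 0.46667.
New p* = 0.92 − e/c = 0.92 − 0.07000/0.42000 = 0.75333.

0.7533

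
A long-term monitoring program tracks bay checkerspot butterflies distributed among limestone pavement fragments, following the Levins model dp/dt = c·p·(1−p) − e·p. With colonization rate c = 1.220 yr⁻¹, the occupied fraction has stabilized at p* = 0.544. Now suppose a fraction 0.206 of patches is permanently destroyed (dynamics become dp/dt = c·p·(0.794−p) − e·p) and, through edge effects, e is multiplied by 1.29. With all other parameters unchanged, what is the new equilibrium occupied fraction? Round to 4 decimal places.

Balance c(1−p*) = e gives e = 1.220×(1 − 0.54400) = 0.55632.
New p* = 0.794 − e/c = 0.794 − 0.71765/1.22000 = 0.20576.

0.2058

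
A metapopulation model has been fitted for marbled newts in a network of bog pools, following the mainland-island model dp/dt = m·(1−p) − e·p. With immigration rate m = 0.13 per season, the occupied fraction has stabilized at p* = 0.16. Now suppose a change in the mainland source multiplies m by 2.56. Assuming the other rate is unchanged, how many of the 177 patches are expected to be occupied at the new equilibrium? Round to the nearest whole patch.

Balance m(1−p*) = e·p* gives e = m(1−p*)/p* = 0.13×0.84000/0.16000 = 0.68250.
New p* = m/(m+e) = 0.33280/(0.33280+0.68250) = 0.32778.
Expected occupied = 177 × 0.32778 = 58.02 ≈ 58.

58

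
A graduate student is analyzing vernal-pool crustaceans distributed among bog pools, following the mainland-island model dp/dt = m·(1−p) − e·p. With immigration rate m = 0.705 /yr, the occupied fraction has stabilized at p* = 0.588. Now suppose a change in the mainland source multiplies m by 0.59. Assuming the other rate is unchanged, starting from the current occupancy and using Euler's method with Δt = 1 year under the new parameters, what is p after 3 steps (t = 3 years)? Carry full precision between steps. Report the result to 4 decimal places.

0.4572

Balance m(1−p*) = e·p* gives e = m(1−p*)/p* = 0.705×0.41200/0.58800 = 0.49398.
Starting from p₀ = 0.58800; update p ← p + (dp/dt)·Δt with the new parameters.
t = 1: p = 0.58800 + (-0.11909) = 0.46891
t = 2: p = 0.46891 + (-0.01073) = 0.45819
t = 3: p = 0.45819 + (-0.00097) = 0.45722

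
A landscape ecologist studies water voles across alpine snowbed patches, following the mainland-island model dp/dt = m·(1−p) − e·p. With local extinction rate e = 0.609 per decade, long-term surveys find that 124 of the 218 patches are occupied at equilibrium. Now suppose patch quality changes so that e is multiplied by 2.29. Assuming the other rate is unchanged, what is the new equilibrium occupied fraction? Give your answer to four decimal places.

Observed p* = 124/218 = 0.56881.
Balance m(1−p*) = e·p* gives m = e·p*/(1−p*) = 0.609×0.56881/0.43119 = 0.80337.
New p* = m/(m+e) = 0.80337/(0.80337+1.39461) = 0.36550.

0.3655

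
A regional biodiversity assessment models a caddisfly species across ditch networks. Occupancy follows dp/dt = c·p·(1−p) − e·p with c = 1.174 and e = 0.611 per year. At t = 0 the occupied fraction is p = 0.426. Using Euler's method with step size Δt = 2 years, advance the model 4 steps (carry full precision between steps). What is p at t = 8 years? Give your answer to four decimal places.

Update rule: p ← p + [c·p·(1−p) − e·p]·Δt with Δt = 2.
step 1: Δp = +0.05357, p = 0.47957
step 2: Δp = -0.00001, p = 0.47956
step 3: Δp = +0.00000, p = 0.47956
step 4: Δp = -0.00000, p = 0.47956

0.4796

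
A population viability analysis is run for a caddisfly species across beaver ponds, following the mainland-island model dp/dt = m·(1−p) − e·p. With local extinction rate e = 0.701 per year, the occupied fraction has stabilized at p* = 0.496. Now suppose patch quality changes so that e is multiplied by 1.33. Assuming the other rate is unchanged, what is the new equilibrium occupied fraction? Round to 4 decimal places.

0.4253

Balance m(1−p*) = e·p* gives m = e·p*/(1−p*) = 0.701×0.49600/0.50400 = 0.68987.
New p* = m/(m+e) = 0.68987/(0.68987+0.93233) = 0.42527.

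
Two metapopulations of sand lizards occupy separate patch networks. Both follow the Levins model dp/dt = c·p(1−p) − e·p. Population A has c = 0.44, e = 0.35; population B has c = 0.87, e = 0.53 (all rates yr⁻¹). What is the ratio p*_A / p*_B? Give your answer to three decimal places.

A: p*_A = 1 − 0.35/0.44 = 0.2045.
B: p*_B = 1 − 0.53/0.87 = 0.3908.
p*_A / p*_B = 0.2045/0.3908 = 0.5234.

0.523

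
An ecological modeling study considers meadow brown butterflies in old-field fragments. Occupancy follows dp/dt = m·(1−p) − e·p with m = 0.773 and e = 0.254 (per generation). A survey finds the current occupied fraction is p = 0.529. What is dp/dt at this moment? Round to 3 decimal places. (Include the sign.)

0.230

Colonization term: m·(1−p) = 0.773×0.4710 = 0.36408.
Extinction term: e·p = 0.13437.
dp/dt = 0.36408 − 0.13437 = 0.22972.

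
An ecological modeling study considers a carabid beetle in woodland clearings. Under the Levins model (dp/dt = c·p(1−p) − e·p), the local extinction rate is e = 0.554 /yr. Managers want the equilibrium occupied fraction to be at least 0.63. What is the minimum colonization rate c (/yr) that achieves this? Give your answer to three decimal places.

1.497

p* = 1 − e/c ≥ 0.63 requires e/c ≤ 0.3700, i.e. c ≥ e/0.3700.
c_min = 0.554/0.3700 = 1.4973.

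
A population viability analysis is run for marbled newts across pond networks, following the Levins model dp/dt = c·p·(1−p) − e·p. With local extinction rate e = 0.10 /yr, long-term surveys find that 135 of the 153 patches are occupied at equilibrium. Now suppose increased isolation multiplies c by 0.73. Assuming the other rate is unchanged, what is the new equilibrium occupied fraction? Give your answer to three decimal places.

0.839

Observed p* = 135/153 = 0.88235.
Balance c(1−p*) = e gives c = e/(1 − 0.88235) = 0.10/0.11765 = 0.84998.
New p* = 1 − e/c = 1 − 0.10000/0.62049 = 0.83884.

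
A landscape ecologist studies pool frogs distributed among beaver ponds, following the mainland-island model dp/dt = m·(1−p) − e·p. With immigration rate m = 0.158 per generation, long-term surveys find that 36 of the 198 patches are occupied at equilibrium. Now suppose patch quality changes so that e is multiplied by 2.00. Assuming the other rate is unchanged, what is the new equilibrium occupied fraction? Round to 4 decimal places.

0.1000

Observed p* = 36/198 = 0.18182.
Balance m(1−p*) = e·p* gives e = m(1−p*)/p* = 0.158×0.81818/0.18182 = 0.71099.
New p* = m/(m+e) = 0.15800/(0.15800+1.42198) = 0.10000.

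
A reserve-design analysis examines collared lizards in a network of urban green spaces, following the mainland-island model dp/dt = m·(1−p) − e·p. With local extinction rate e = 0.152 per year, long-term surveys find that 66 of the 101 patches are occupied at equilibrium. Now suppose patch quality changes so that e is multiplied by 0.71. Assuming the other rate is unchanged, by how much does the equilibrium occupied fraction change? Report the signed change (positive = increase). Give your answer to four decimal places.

Observed p* = 66/101 = 0.65347.
Balance m(1−p*) = e·p* gives m = e·p*/(1−p*) = 0.152×0.65347/0.34653 = 0.28663.
New p* = m/(m+e) = 0.28663/(0.28663+0.10792) = 0.72647.
Δp* = 0.72647 − 0.65347 = +0.07300.

0.0730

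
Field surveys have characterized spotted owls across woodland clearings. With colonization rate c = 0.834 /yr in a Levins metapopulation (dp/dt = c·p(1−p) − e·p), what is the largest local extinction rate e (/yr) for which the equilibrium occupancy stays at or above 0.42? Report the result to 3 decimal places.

1 − e/c ≥ 0.42 ⇒ e ≤ c(1 − 0.42) = 0.834 × 0.5800.
e_max = 0.4837.

0.484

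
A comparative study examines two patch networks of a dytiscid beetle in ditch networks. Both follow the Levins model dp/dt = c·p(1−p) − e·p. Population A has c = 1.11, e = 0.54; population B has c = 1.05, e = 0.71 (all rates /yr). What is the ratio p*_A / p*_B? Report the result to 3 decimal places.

1.586

A: p*_A = 1 − 0.54/1.11 = 0.5135.
B: p*_B = 1 − 0.71/1.05 = 0.3238.
p*_A / p*_B = 0.5135/0.3238 = 1.5859.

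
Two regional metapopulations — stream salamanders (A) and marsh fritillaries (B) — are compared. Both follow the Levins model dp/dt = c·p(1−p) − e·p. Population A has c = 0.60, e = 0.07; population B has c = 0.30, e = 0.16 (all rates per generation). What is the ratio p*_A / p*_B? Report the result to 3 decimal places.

1.893

A: p*_A = 1 − 0.07/0.60 = 0.8833.
B: p*_B = 1 − 0.16/0.30 = 0.4667.
p*_A / p*_B = 0.8833/0.4667 = 1.8929.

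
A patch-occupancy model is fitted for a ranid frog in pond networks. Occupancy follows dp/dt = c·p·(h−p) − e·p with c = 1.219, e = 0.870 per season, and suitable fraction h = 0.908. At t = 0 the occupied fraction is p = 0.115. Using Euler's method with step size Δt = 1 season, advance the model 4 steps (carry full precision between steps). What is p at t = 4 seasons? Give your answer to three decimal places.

0.155

Update rule: p ← p + [c·p·(h−p) − e·p]·Δt with Δt = 1.
p: 0.11500 → 0.12612  (Δp = +0.01112)
p: 0.12612 → 0.13660  (Δp = +0.01048)
p: 0.13660 → 0.14621  (Δp = +0.00961)
p: 0.14621 → 0.15478  (Δp = +0.00857)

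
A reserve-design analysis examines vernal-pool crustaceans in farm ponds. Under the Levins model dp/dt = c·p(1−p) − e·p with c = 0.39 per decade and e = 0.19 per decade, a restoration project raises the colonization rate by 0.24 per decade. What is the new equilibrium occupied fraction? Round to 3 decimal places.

Before: p* = 1 − 0.19/0.39 = 0.5128.
After the change, c = 0.63, e = 0.19, so p* = 1 − 0.19/0.63 = 0.6984.

0.698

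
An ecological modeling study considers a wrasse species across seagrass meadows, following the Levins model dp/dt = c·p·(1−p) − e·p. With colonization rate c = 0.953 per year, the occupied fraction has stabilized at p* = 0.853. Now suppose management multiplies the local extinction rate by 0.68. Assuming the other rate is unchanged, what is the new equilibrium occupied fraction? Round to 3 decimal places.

Balance c(1−p*) = e gives e = 0.953×(1 − 0.85300) = 0.14009.
New p* = 1 − e/c = 1 − 0.09526/0.95300 = 0.90004.

0.900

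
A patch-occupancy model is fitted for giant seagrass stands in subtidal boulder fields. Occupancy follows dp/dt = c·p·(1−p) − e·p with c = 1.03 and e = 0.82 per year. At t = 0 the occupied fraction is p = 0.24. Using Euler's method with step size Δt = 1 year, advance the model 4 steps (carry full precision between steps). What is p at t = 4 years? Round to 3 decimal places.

Update rule: p ← p + [c·p·(1−p) − e·p]·Δt with Δt = 1.
t = 1: p = 0.24000 + (-0.00893) = 0.23107
t = 2: p = 0.23107 + (-0.00647) = 0.22460
t = 3: p = 0.22460 + (-0.00479) = 0.21981
t = 4: p = 0.21981 + (-0.00361) = 0.21620

0.216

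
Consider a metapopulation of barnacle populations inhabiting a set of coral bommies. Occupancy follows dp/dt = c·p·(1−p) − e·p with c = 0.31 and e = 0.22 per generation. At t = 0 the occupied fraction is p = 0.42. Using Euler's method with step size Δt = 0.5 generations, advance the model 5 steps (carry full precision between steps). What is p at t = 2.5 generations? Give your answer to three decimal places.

Update rule: p ← p + [c·p·(1−p) − e·p]·Δt with Δt = 0.5.
  1  |  dp/dt·Δt = -0.008442  |  p_1 = 0.411558
  2  |  dp/dt·Δt = -0.007734  |  p_2 = 0.403824
  3  |  dp/dt·Δt = -0.007104  |  p_3 = 0.396720
  4  |  dp/dt·Δt = -0.006543  |  p_4 = 0.390177
  5  |  dp/dt·Δt = -0.006039  |  p_5 = 0.384138

0.384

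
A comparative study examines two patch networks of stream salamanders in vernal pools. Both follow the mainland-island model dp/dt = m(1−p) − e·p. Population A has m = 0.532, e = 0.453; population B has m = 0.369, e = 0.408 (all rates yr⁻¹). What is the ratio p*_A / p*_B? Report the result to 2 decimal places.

A: p*_A = m/(m+e) = 0.532/0.9850 = 0.5401.
B: p*_B = 0.369/0.7770 = 0.4749.
p*_A / p*_B = 0.5401/0.4749 = 1.1373.

1.14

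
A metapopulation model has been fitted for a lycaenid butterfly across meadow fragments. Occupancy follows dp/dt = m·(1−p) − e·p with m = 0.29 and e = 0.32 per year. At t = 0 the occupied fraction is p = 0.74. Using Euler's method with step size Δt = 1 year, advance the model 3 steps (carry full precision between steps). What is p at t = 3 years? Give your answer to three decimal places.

Update rule: p ← p + [m·(1−p) − e·p]·Δt with Δt = 1.
step 1: Δp = -0.16140, p = 0.57860
step 2: Δp = -0.06295, p = 0.51565
step 3: Δp = -0.02455, p = 0.49111

0.491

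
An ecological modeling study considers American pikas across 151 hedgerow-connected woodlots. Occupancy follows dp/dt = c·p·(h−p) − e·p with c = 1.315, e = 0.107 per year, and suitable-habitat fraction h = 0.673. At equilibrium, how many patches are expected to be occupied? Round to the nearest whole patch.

p* = h − e/c = 0.673 − 0.0814 = 0.5916.
Expected occupied patches = N × p* = 151 × 0.5916 = 89.34 ≈ 89.

89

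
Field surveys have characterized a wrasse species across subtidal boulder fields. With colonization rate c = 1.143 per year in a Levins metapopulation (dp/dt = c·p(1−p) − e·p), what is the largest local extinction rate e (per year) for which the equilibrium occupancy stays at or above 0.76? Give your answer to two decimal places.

1 − e/c ≥ 0.76 ⇒ e ≤ c(1 − 0.76) = 1.143 × 0.2400.
e_max = 0.2743.

0.27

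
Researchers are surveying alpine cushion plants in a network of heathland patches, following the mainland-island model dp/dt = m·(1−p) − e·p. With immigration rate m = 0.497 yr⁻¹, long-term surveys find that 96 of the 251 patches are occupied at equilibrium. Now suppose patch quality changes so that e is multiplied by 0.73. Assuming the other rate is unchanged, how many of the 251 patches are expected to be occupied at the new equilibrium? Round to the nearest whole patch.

115

Observed p* = 96/251 = 0.38247.
Balance m(1−p*) = e·p* gives e = m(1−p*)/p* = 0.497×0.61753/0.38247 = 0.80245.
New p* = m/(m+e) = 0.49700/(0.49700+0.58579) = 0.45900.
Expected occupied = 251 × 0.45900 = 115.21 ≈ 115.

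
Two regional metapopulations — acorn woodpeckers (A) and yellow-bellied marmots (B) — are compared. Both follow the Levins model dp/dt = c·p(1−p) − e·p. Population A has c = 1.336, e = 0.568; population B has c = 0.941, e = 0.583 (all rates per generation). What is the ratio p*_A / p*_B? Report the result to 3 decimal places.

A: p*_A = 1 − 0.568/1.336 = 0.5749.
B: p*_B = 1 − 0.583/0.941 = 0.3804.
p*_A / p*_B = 0.5749/0.3804 = 1.5110.

1.511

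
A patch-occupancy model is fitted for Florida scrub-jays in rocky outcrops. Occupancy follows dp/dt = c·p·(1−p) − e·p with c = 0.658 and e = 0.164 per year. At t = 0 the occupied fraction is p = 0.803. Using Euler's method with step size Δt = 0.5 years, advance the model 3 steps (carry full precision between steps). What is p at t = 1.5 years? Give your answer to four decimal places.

Update rule: p ← p + [c·p·(1−p) − e·p]·Δt with Δt = 0.5.
t = 0.5: p = 0.80300 + (-0.01380) = 0.78920
t = 1: p = 0.78920 + (-0.00998) = 0.77922
t = 1.5: p = 0.77922 + (-0.00730) = 0.77192

0.7719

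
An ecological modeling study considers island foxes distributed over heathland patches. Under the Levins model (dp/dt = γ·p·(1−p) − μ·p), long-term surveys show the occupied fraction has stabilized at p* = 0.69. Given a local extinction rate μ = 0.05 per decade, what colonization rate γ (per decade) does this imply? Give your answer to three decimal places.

0.161

At equilibrium γ(1−p*) = μ, so γ = μ/(1−p*).
γ = 0.05/(1 − 0.69) = 0.05/0.3100 = 0.1613.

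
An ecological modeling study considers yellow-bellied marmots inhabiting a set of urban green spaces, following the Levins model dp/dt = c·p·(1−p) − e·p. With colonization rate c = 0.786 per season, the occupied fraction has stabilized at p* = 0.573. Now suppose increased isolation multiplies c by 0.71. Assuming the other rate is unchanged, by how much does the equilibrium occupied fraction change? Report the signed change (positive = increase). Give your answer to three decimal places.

-0.174

Balance c(1−p*) = e gives e = 0.786×(1 − 0.57300) = 0.33562.
New p* = 1 − e/c = 1 − 0.33562/0.55806 = 0.39860.
Δp* = 0.39860 − 0.57300 = -0.17440.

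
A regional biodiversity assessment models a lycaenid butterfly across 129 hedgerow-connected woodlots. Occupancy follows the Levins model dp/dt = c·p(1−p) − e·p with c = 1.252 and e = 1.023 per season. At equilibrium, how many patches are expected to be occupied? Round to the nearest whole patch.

24

p* = 1 − e/c = 1 − 1.023/1.252 = 0.1829.
Expected occupied patches = N × p* = 129 × 0.1829 = 23.60 ≈ 24.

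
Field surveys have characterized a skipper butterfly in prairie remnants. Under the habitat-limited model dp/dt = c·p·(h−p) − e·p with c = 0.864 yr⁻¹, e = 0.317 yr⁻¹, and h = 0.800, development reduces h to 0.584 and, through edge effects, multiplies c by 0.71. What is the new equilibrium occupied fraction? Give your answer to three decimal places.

0.067

Before: p* = h − e/c = 0.800 − 0.317/0.864 = 0.800 − 0.3669 = 0.4331.
After: c = 0.61344, e = 0.317, h = 0.584; p* = 0.584 − 0.317/0.61344 = 0.0672.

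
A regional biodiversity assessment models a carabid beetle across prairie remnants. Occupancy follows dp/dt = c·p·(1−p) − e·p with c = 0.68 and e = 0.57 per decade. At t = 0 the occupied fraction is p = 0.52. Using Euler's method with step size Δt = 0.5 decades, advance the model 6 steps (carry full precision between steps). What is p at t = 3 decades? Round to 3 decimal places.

Update rule: p ← p + [c·p·(1−p) − e·p]·Δt with Δt = 0.5.
p: 0.52000 → 0.45666  (Δp = -0.06334)
p: 0.45666 → 0.41088  (Δp = -0.04579)
p: 0.41088 → 0.37608  (Δp = -0.03480)
p: 0.37608 → 0.34867  (Δp = -0.02740)
p: 0.34867 → 0.32652  (Δp = -0.02216)
p: 0.32652 → 0.30823  (Δp = -0.01829)

0.308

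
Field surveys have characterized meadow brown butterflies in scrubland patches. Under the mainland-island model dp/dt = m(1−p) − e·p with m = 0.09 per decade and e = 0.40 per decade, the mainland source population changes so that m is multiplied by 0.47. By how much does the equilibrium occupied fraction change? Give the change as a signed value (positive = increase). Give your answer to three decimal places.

-0.088

Before: p* = 0.09/(0.09+0.40) = 0.1837.
After: m = 0.0423, e = 0.4; p* = 0.0423/0.4423 = 0.0956.
Δp* = 0.0956 − 0.1837 = -0.0880.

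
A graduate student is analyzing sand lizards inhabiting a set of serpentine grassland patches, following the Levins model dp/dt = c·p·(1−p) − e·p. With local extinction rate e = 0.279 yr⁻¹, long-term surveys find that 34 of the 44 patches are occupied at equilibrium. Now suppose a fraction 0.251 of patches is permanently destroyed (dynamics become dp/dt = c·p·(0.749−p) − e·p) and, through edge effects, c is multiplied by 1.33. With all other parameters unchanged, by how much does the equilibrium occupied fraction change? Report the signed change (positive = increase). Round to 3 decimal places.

-0.195

Observed p* = 34/44 = 0.77273.
Balance c(1−p*) = e gives c = e/(1 − 0.77273) = 0.279/0.22727 = 1.22761.
New p* = 0.749 − e/c = 0.749 − 0.27900/1.63272 = 0.57812.
Δp* = 0.57812 − 0.77273 = -0.19461.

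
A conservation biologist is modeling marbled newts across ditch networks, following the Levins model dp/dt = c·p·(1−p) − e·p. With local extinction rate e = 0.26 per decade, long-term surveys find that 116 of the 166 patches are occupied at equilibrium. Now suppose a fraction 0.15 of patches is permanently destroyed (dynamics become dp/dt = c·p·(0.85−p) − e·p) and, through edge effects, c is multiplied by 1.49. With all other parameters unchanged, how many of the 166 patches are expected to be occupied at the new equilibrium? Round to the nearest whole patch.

Observed p* = 116/166 = 0.69880.
Balance c(1−p*) = e gives c = e/(1 − 0.69880) = 0.26/0.30120 = 0.86321.
New p* = 0.85 − e/c = 0.85 − 0.26000/1.28618 = 0.64785.
Expected occupied = 166 × 0.64785 = 107.54 ≈ 108.

108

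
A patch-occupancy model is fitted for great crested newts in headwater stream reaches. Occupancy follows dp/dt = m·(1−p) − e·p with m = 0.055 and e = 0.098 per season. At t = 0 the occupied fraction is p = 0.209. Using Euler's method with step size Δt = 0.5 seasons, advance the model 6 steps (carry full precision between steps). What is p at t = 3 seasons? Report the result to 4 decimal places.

Update rule: p ← p + [m·(1−p) − e·p]·Δt with Δt = 0.5.
  1  |  dp/dt·Δt = +0.011512  |  p_1 = 0.220511
  2  |  dp/dt·Δt = +0.010631  |  p_2 = 0.231142
  3  |  dp/dt·Δt = +0.009818  |  p_3 = 0.240960
  4  |  dp/dt·Δt = +0.009067  |  p_4 = 0.250027
  5  |  dp/dt·Δt = +0.008373  |  p_5 = 0.258400
  6  |  dp/dt·Δt = +0.007732  |  p_6 = 0.266132

0.2661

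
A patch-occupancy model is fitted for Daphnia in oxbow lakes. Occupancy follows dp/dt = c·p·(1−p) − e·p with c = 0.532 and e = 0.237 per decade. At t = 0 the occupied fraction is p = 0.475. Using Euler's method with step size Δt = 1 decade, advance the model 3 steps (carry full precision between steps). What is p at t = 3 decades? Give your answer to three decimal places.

0.523

Update rule: p ← p + [c·p·(1−p) − e·p]·Δt with Δt = 1.
p: 0.47500 → 0.49509  (Δp = +0.02009)
p: 0.49509 → 0.51074  (Δp = +0.01565)
p: 0.51074 → 0.52264  (Δp = +0.01189)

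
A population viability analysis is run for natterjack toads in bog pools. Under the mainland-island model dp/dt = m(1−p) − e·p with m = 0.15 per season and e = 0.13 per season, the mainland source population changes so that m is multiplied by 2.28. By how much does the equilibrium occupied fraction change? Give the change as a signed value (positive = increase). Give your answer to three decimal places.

Before: p* = 0.15/(0.15+0.13) = 0.5357.
After: m = 0.342, e = 0.13; p* = 0.342/0.4720 = 0.7246.
Δp* = 0.7246 − 0.5357 = +0.1889.

0.189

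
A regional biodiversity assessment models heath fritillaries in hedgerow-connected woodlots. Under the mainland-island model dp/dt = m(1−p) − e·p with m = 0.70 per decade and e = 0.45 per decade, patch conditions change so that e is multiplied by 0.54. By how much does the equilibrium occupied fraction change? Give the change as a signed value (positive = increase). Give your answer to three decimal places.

Before: p* = 0.70/(0.70+0.45) = 0.6087.
After: m = 0.7, e = 0.243; p* = 0.7/0.9430 = 0.7423.
Δp* = 0.7423 − 0.6087 = +0.1336.

0.134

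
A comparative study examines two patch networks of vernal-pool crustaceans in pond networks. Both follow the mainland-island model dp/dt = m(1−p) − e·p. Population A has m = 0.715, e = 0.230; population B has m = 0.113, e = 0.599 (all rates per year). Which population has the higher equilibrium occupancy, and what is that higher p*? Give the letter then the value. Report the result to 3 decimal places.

A: p*_A = m/(m+e) = 0.715/0.9450 = 0.7566.
B: p*_B = 0.113/0.7120 = 0.1587.
A is higher at 0.7566.

A, 0.757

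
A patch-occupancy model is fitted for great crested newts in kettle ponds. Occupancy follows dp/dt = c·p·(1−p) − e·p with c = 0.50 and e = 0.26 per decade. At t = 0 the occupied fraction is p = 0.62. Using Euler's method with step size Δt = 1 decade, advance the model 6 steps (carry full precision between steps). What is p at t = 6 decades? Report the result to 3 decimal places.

0.500

Update rule: p ← p + [c·p·(1−p) − e·p]·Δt with Δt = 1.
t = 1: p = 0.62000 + (-0.04340) = 0.57660
t = 2: p = 0.57660 + (-0.02785) = 0.54875
t = 3: p = 0.54875 + (-0.01886) = 0.52989
t = 4: p = 0.52989 + (-0.01322) = 0.51667
t = 5: p = 0.51667 + (-0.00947) = 0.50720
t = 6: p = 0.50720 + (-0.00690) = 0.50030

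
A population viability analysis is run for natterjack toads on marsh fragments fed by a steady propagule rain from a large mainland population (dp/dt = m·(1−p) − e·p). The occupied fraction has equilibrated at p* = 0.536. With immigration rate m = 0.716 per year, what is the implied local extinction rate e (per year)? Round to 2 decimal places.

At equilibrium m(1−p*) = e·p*, so e = m(1−p*)/p*.
e = 0.716 × 0.4640 / 0.536 = 0.6198.

0.62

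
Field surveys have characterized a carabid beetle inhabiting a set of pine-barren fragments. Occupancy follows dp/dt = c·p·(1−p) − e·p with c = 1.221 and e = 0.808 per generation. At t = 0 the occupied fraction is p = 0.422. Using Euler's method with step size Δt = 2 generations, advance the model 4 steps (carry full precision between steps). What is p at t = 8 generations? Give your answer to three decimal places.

Update rule: p ← p + [c·p·(1−p) − e·p]·Δt with Δt = 2.
t = 2: p = 0.42200 + (-0.08631) = 0.33569
t = 4: p = 0.33569 + (+0.00210) = 0.33779
t = 6: p = 0.33779 + (+0.00038) = 0.33817
t = 8: p = 0.33817 + (+0.00007) = 0.33823

0.338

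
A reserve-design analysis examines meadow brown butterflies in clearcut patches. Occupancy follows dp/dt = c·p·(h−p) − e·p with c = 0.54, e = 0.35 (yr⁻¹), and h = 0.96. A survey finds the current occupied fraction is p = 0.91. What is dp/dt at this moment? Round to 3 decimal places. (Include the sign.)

Colonization term: c·p·(h−p) = 0.54×0.91×0.0500 = 0.02457.
Extinction term: e·p = 0.31850.
dp/dt = 0.02457 − 0.31850 = -0.29393.

-0.294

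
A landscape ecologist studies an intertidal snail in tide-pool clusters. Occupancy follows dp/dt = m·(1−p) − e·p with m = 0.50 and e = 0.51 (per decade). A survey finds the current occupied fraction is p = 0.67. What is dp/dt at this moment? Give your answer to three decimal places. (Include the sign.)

Colonization term: m·(1−p) = 0.50×0.3300 = 0.16500.
Extinction term: e·p = 0.34170.
dp/dt = 0.16500 − 0.34170 = -0.17670.

-0.177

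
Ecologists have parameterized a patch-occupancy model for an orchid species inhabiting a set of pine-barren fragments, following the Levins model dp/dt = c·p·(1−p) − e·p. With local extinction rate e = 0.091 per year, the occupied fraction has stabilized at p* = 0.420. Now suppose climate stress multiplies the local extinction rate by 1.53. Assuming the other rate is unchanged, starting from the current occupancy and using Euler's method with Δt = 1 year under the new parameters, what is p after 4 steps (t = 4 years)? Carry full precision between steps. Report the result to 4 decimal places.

0.3511

Balance c(1−p*) = e gives c = e/(1 − 0.42000) = 0.091/0.58000 = 0.15690.
Starting from p₀ = 0.42000; update p ← p + (dp/dt)·Δt with the new parameters.
p: 0.42000 → 0.39974  (Δp = -0.02026)
p: 0.39974 → 0.38173  (Δp = -0.01801)
p: 0.38173 → 0.36562  (Δp = -0.01612)
p: 0.36562 → 0.35110  (Δp = -0.01451)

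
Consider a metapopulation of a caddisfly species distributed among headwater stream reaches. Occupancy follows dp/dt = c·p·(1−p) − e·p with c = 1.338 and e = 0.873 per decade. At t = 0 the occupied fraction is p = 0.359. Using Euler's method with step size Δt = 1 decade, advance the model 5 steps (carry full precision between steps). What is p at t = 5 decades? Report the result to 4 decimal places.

Update rule: p ← p + [c·p·(1−p) − e·p]·Δt with Δt = 1.
p: 0.35900 → 0.35349  (Δp = -0.00551)
p: 0.35349 → 0.35067  (Δp = -0.00282)
p: 0.35067 → 0.34920  (Δp = -0.00147)
p: 0.34920 → 0.34842  (Δp = -0.00078)
p: 0.34842 → 0.34801  (Δp = -0.00041)

0.3480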